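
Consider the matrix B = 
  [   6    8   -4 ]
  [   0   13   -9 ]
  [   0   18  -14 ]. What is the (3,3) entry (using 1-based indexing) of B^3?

Characteristic polynomial: s^3 - 5s^2 - 26s + 120 = (s - 6)(s - 4)(s + 5), so the eigenvalues are -5, 4, 6.
s=-5: eigenvector (0, 1, 2).
s=6: eigenvector (1, 0, 0).
s=4: eigenvector (2, -1, -1).
P = [[0, 1, 2], [1, 0, -1], [2, 0, -1]], D = diag(-5, 6, 4), P⁻¹ = [[0, -1, 1], [1, 4, -2], [0, -2, 1]].
B³ = P·diag(-125, 216, 64)·P⁻¹ = [[216, 608, -304], [0, 253, -189], [0, 378, -314]].
The requested entry is -314.

-314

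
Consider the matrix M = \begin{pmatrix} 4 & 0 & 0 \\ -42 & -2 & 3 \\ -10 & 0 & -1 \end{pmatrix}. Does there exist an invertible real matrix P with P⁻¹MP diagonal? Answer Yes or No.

Yes

Characteristic polynomial: p(r) = r^3 - r^2 - 10r - 8 = (r - 4)(r + 1)(r + 2).
All 3 eigenvalues are distinct, so M is diagonalizable.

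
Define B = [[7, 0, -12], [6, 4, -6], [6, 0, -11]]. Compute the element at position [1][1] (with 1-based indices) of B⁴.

Characteristic polynomial: λ^3 - 21λ + 20 = (λ - 4)(λ - 1)(λ + 5), so the eigenvalues are -5, 1, 4.
λ=-5: eigenvector (1, 0, 1).
λ=4: eigenvector (0, 1, 0).
λ=1: eigenvector (-2, 2, -1).
P = [[1, 0, -2], [0, 1, 2], [1, 0, -1]], D = diag(-5, 4, 1), P⁻¹ = [[-1, 0, 2], [2, 1, -2], [-1, 0, 1]].
B⁴ = P·diag(625, 256, 1)·P⁻¹ = [[-623, 0, 1248], [510, 256, -510], [-624, 0, 1249]].
The requested entry is -623.

-623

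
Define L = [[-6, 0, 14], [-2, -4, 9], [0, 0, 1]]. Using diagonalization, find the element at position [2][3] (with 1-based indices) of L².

Characteristic polynomial: μ^3 + 9μ^2 + 14μ - 24 = (μ - 1)(μ + 4)(μ + 6), so the eigenvalues are -6, -4, 1.
μ=-6: eigenvector (1, 1, 0).
μ=-4: eigenvector (0, 1, 0).
μ=1: eigenvector (2, 1, 1).
P = [[1, 0, 2], [1, 1, 1], [0, 0, 1]], D = diag(-6, -4, 1), P⁻¹ = [[1, 0, -2], [-1, 1, 1], [0, 0, 1]].
L² = P·diag(36, 16, 1)·P⁻¹ = [[36, 0, -70], [20, 16, -55], [0, 0, 1]].
The requested entry is -55.

-55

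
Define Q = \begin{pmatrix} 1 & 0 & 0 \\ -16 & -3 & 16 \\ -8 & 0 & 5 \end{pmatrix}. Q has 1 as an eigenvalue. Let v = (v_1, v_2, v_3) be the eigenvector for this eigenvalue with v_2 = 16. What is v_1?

Q − 1I = [[0, 0, 0], [-16, -4, 16], [-8, 0, 4]].
Solving (Q − 1I)v = 0 gives the eigenspace spanned by (4, 16, 8).
With v_2 = 16, v = (4, 16, 8), so v_1 = 4.

4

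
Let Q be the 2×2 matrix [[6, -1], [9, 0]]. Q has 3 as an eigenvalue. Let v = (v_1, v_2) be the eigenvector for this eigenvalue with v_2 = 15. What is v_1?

5

Q − 3I = [[3, -1], [9, -3]].
Solving (Q − 3I)v = 0 gives the eigenspace spanned by (5, 15).
With v_2 = 15, v = (5, 15), so v_1 = 5.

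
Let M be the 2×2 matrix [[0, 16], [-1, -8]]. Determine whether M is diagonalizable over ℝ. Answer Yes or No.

Characteristic polynomial: p(t) = t^2 + 8t + 16 = (t + 4)^2.
t = -4 has algebraic multiplicity 2; rank(M + 4I) = 1, so geometric multiplicity = 1.
Geometric multiplicity < algebraic multiplicity, so M is not diagonalizable.

No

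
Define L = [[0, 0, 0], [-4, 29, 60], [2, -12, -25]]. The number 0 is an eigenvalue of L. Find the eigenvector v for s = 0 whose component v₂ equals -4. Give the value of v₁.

1

L = [[0, 0, 0], [-4, 29, 60], [2, -12, -25]].
Solving (L)v = 0 gives the eigenspace spanned by (1, -4, 2).
With v₂ = -4, v = (1, -4, 2), so v₁ = 1.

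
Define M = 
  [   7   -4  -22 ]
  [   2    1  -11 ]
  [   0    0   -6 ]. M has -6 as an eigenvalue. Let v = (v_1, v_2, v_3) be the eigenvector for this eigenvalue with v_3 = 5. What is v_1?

10

M + 6I = [[13, -4, -22], [2, 7, -11], [0, 0, 0]].
Solving (M + 6I)v = 0 gives the eigenspace spanned by (10, 5, 5).
With v_3 = 5, v = (10, 5, 5), so v_1 = 10.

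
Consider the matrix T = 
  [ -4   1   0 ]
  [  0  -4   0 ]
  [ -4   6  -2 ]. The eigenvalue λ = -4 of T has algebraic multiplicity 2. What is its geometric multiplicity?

1

T + 4I = [[0, 1, 0], [0, 0, 0], [-4, 6, 2]].
This matrix has rank 2, so its null space has dimension 3 − 2 = 1.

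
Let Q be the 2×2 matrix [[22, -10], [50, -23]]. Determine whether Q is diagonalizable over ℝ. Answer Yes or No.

Yes

Characteristic polynomial: p(t) = t^2 + t - 6 = (t - 2)(t + 3).
All 2 eigenvalues are distinct, so Q is diagonalizable.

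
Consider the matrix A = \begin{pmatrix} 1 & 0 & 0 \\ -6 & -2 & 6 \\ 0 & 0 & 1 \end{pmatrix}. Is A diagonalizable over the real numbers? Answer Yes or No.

Yes

Characteristic polynomial: p(t) = t^3 - 3t + 2 = (t - 1)^2(t + 2).
t = 1 has algebraic multiplicity 2; rank(A − 1I) = 1, so geometric multiplicity = 2.
Every eigenvalue has geometric = algebraic multiplicity, so A is diagonalizable.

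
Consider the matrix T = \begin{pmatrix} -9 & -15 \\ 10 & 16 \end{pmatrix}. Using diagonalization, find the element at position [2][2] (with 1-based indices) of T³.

646

Characteristic polynomial: s^2 - 7s + 6 = (s - 6)(s - 1), so the eigenvalues are 1, 6.
s=1: eigenvector (3, -2).
s=6: eigenvector (1, -1).
P = [[3, 1], [-2, -1]], D = diag(1, 6), P⁻¹ = [[1, 1], [-2, -3]].
T³ = P·diag(1, 216)·P⁻¹ = [[-429, -645], [430, 646]].
The requested entry is 646.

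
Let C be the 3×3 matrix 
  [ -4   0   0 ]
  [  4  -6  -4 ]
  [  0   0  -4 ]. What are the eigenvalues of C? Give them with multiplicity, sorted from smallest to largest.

-6, -4, -4

Characteristic polynomial: p(μ) = μ^3 + 14μ^2 + 64μ + 96 = (μ + 4)^2(μ + 6).
Roots (with multiplicity): -6, -4, -4.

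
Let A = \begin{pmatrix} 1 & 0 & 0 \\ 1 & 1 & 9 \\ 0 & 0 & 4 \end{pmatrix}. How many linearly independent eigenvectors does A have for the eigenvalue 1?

1

A − 1I = [[0, 0, 0], [1, 0, 9], [0, 0, 3]].
This matrix has rank 2, so its null space has dimension 3 − 2 = 1.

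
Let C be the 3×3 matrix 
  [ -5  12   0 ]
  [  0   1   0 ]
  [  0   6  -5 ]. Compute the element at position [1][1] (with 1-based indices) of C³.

Characteristic polynomial: s^3 + 9s^2 + 15s - 25 = (s - 1)(s + 5)^2, so the eigenvalues are -5, -5, 1.
s=-5: eigenvector (1, 0, 0).
s=1: eigenvector (2, 1, 1).
s=-5: eigenvector (2, 0, 1).
P = [[1, 2, 2], [0, 1, 0], [0, 1, 1]], D = diag(-5, 1, -5), P⁻¹ = [[1, 0, -2], [0, 1, 0], [0, -1, 1]].
C³ = P·diag(-125, 1, -125)·P⁻¹ = [[-125, 252, 0], [0, 1, 0], [0, 126, -125]].
The requested entry is -125.

-125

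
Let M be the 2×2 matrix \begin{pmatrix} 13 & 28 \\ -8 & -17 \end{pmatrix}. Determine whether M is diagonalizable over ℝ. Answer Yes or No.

Characteristic polynomial: p(λ) = λ^2 + 4λ + 3 = (λ + 1)(λ + 3).
All 2 eigenvalues are distinct, so M is diagonalizable.

Yes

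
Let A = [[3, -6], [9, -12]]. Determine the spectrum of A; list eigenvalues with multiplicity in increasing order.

-6, -3

Characteristic polynomial: p(r) = r^2 + 9r + 18 = (r + 3)(r + 6).
Roots (with multiplicity): -6, -3.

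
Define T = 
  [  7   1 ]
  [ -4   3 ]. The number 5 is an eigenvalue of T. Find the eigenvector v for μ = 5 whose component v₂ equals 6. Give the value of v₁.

T − 5I = [[2, 1], [-4, -2]].
Solving (T − 5I)v = 0 gives the eigenspace spanned by (-3, 6).
With v₂ = 6, v = (-3, 6), so v₁ = -3.

-3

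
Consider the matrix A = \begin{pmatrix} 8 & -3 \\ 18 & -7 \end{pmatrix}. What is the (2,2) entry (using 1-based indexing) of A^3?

Characteristic polynomial: t^2 - t - 2 = (t - 2)(t + 1), so the eigenvalues are -1, 2.
t=2: eigenvector (1, 2).
t=-1: eigenvector (-1, -3).
P = [[1, -1], [2, -3]], D = diag(2, -1), P⁻¹ = [[3, -1], [2, -1]].
A³ = P·diag(8, -1)·P⁻¹ = [[26, -9], [54, -19]].
The requested entry is -19.

-19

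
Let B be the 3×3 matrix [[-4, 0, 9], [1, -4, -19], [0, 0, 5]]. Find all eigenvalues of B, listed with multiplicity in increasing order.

Characteristic polynomial: p(r) = r^3 + 3r^2 - 24r - 80 = (r - 5)(r + 4)^2.
Roots (with multiplicity): -4, -4, 5.

-4, -4, 5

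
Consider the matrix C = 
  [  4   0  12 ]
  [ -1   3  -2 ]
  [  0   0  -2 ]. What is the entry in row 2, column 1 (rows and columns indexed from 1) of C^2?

Characteristic polynomial: μ^3 - 5μ^2 - 2μ + 24 = (μ - 4)(μ - 3)(μ + 2), so the eigenvalues are -2, 3, 4.
μ=4: eigenvector (1, -1, 0).
μ=3: eigenvector (0, 1, 0).
μ=-2: eigenvector (-2, 0, 1).
P = [[1, 0, -2], [-1, 1, 0], [0, 0, 1]], D = diag(4, 3, -2), P⁻¹ = [[1, 0, 2], [1, 1, 2], [0, 0, 1]].
C² = P·diag(16, 9, 4)·P⁻¹ = [[16, 0, 24], [-7, 9, -14], [0, 0, 4]].
The requested entry is -7.

-7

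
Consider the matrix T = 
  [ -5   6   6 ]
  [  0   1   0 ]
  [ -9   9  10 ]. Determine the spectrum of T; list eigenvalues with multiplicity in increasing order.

1, 1, 4

Characteristic polynomial: p(s) = s^3 - 6s^2 + 9s - 4 = (s - 4)(s - 1)^2.
Roots (with multiplicity): 1, 1, 4.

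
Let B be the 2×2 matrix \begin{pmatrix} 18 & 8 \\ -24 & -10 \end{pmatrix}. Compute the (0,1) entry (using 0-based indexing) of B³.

416

Characteristic polynomial: t^2 - 8t + 12 = (t - 6)(t - 2), so the eigenvalues are 2, 6.
t=2: eigenvector (1, -2).
t=6: eigenvector (2, -3).
P = [[1, 2], [-2, -3]], D = diag(2, 6), P⁻¹ = [[-3, -2], [2, 1]].
B³ = P·diag(8, 216)·P⁻¹ = [[840, 416], [-1248, -616]].
The requested entry is 416.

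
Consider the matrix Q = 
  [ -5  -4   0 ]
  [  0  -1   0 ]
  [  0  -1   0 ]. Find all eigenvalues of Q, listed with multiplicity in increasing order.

-5, -1, 0

Characteristic polynomial: p(s) = s^3 + 6s^2 + 5s = s(s + 1)(s + 5).
Roots (with multiplicity): -5, -1, 0.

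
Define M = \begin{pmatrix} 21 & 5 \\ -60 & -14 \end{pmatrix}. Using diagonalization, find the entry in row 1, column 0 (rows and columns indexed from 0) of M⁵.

Characteristic polynomial: μ^2 - 7μ + 6 = (μ - 6)(μ - 1), so the eigenvalues are 1, 6.
μ=1: eigenvector (-1, 4).
μ=6: eigenvector (1, -3).
P = [[-1, 1], [4, -3]], D = diag(1, 6), P⁻¹ = [[3, 1], [4, 1]].
M⁵ = P·diag(1, 7776)·P⁻¹ = [[31101, 7775], [-93300, -23324]].
The requested entry is -93300.

-93300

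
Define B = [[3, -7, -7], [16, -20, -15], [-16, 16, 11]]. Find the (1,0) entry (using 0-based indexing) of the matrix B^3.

Characteristic polynomial: s^3 + 6s^2 - 7s - 60 = (s - 3)(s + 4)(s + 5), so the eigenvalues are -5, -4, 3.
s=-4: eigenvector (1, 1, 0).
s=-5: eigenvector (0, 1, -1).
s=3: eigenvector (-1, -2, 2).
P = [[1, 0, -1], [1, 1, -2], [0, -1, 2]], D = diag(-4, -5, 3), P⁻¹ = [[0, 1, 1], [-2, 2, 1], [-1, 1, 1]].
B³ = P·diag(-64, -125, 27)·P⁻¹ = [[27, -91, -91], [304, -368, -243], [-304, 304, 179]].
The requested entry is 304.

304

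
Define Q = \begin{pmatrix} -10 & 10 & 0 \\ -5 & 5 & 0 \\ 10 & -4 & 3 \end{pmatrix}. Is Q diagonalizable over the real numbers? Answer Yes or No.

Characteristic polynomial: p(s) = s^3 + 2s^2 - 15s = s(s - 3)(s + 5).
All 3 eigenvalues are distinct, so Q is diagonalizable.

Yes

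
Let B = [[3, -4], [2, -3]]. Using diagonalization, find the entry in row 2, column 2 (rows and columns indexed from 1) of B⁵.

-3

Characteristic polynomial: μ^2 - 1 = (μ - 1)(μ + 1), so the eigenvalues are -1, 1.
μ=1: eigenvector (-2, -1).
μ=-1: eigenvector (1, 1).
P = [[-2, 1], [-1, 1]], D = diag(1, -1), P⁻¹ = [[-1, 1], [-1, 2]].
B⁵ = P·diag(1, -1)·P⁻¹ = [[3, -4], [2, -3]].
The requested entry is -3.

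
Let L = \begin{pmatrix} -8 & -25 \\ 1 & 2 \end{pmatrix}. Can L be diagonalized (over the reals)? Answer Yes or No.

No

Characteristic polynomial: p(μ) = μ^2 + 6μ + 9 = (μ + 3)^2.
μ = -3 has algebraic multiplicity 2; rank(L + 3I) = 1, so geometric multiplicity = 1.
Geometric multiplicity < algebraic multiplicity, so L is not diagonalizable.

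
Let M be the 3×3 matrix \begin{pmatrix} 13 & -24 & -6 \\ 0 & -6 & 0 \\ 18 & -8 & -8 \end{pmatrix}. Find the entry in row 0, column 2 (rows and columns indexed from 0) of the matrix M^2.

Characteristic polynomial: μ^3 + μ^2 - 26μ + 24 = (μ - 4)(μ - 1)(μ + 6), so the eigenvalues are -6, 1, 4.
μ=4: eigenvector (-2, 0, -3).
μ=-6: eigenvector (0, 1, -4).
μ=1: eigenvector (1, 0, 2).
P = [[-2, 0, 1], [0, 1, 0], [-3, -4, 2]], D = diag(4, -6, 1), P⁻¹ = [[-2, 4, 1], [0, 1, 0], [-3, 8, 2]].
M² = P·diag(16, 36, 1)·P⁻¹ = [[61, -120, -30], [0, 36, 0], [90, -320, -44]].
The requested entry is -30.

-30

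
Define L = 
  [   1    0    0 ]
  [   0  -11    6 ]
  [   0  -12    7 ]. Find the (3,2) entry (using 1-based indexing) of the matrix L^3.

-252

Characteristic polynomial: s^3 + 3s^2 - 9s + 5 = (s - 1)^2(s + 5), so the eigenvalues are -5, 1, 1.
s=1: eigenvector (1, 0, 0).
s=-5: eigenvector (0, 1, 1).
s=1: eigenvector (0, 1, 2).
P = [[1, 0, 0], [0, 1, 1], [0, 1, 2]], D = diag(1, -5, 1), P⁻¹ = [[1, 0, 0], [0, 2, -1], [0, -1, 1]].
L³ = P·diag(1, -125, 1)·P⁻¹ = [[1, 0, 0], [0, -251, 126], [0, -252, 127]].
The requested entry is -252.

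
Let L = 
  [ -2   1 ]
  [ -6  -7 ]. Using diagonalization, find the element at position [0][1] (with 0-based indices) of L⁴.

-369

Characteristic polynomial: s^2 + 9s + 20 = (s + 4)(s + 5), so the eigenvalues are -5, -4.
s=-4: eigenvector (1, -2).
s=-5: eigenvector (-1, 3).
P = [[1, -1], [-2, 3]], D = diag(-4, -5), P⁻¹ = [[3, 1], [2, 1]].
L⁴ = P·diag(256, 625)·P⁻¹ = [[-482, -369], [2214, 1363]].
The requested entry is -369.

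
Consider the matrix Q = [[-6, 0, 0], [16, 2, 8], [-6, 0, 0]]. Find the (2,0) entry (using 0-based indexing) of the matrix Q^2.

Characteristic polynomial: s^3 + 4s^2 - 12s = s(s - 2)(s + 6), so the eigenvalues are -6, 0, 2.
s=-6: eigenvector (1, -3, 1).
s=2: eigenvector (0, 1, 0).
s=0: eigenvector (0, -4, 1).
P = [[1, 0, 0], [-3, 1, -4], [1, 0, 1]], D = diag(-6, 2, 0), P⁻¹ = [[1, 0, 0], [-1, 1, 4], [-1, 0, 1]].
Q² = P·diag(36, 4, 0)·P⁻¹ = [[36, 0, 0], [-112, 4, 16], [36, 0, 0]].
The requested entry is 36.

36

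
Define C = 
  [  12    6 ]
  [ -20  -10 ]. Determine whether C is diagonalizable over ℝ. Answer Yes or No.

Yes

Characteristic polynomial: p(λ) = λ^2 - 2λ = λ(λ - 2).
All 2 eigenvalues are distinct, so C is diagonalizable.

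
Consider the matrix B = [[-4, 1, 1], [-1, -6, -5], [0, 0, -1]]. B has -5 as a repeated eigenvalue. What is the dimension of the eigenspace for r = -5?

B + 5I = [[1, 1, 1], [-1, -1, -5], [0, 0, 4]].
This matrix has rank 2, so its null space has dimension 3 − 2 = 1.

1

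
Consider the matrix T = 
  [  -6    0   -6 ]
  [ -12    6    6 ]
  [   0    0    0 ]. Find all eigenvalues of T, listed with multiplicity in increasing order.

-6, 0, 6

Characteristic polynomial: p(r) = r^3 - 36r = r(r - 6)(r + 6).
Roots (with multiplicity): -6, 0, 6.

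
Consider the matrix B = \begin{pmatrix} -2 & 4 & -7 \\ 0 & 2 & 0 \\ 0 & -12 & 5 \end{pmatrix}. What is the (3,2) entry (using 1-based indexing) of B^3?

-468

Characteristic polynomial: λ^3 - 5λ^2 - 4λ + 20 = (λ - 5)(λ - 2)(λ + 2), so the eigenvalues are -2, 2, 5.
λ=5: eigenvector (-1, 0, 1).
λ=2: eigenvector (-6, 1, 4).
λ=-2: eigenvector (1, 0, 0).
P = [[-1, -6, 1], [0, 1, 0], [1, 4, 0]], D = diag(5, 2, -2), P⁻¹ = [[0, -4, 1], [0, 1, 0], [1, 2, 1]].
B³ = P·diag(125, 8, -8)·P⁻¹ = [[-8, 436, -133], [0, 8, 0], [0, -468, 125]].
The requested entry is -468.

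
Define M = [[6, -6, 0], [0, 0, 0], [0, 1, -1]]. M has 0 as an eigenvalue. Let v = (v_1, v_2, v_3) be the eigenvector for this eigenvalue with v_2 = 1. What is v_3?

M = [[6, -6, 0], [0, 0, 0], [0, 1, -1]].
Solving (M)v = 0 gives the eigenspace spanned by (1, 1, 1).
With v_2 = 1, v = (1, 1, 1), so v_3 = 1.

1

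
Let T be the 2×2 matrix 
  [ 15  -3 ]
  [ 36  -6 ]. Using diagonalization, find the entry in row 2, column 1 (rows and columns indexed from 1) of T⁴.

Characteristic polynomial: μ^2 - 9μ + 18 = (μ - 6)(μ - 3), so the eigenvalues are 3, 6.
μ=3: eigenvector (1, 4).
μ=6: eigenvector (1, 3).
P = [[1, 1], [4, 3]], D = diag(3, 6), P⁻¹ = [[-3, 1], [4, -1]].
T⁴ = P·diag(81, 1296)·P⁻¹ = [[4941, -1215], [14580, -3564]].
The requested entry is 14580.

14580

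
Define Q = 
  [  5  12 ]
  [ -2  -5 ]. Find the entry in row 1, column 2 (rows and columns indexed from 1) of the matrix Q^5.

Characteristic polynomial: t^2 - 1 = (t - 1)(t + 1), so the eigenvalues are -1, 1.
t=1: eigenvector (3, -1).
t=-1: eigenvector (-2, 1).
P = [[3, -2], [-1, 1]], D = diag(1, -1), P⁻¹ = [[1, 2], [1, 3]].
Q⁵ = P·diag(1, -1)·P⁻¹ = [[5, 12], [-2, -5]].
The requested entry is 12.

12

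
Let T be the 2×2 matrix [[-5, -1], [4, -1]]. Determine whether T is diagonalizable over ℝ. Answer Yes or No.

No

Characteristic polynomial: p(r) = r^2 + 6r + 9 = (r + 3)^2.
r = -3 has algebraic multiplicity 2; rank(T + 3I) = 1, so geometric multiplicity = 1.
Geometric multiplicity < algebraic multiplicity, so T is not diagonalizable.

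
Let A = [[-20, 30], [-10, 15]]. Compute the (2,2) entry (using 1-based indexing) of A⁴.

-1875

Characteristic polynomial: λ^2 + 5λ = λ(λ + 5), so the eigenvalues are -5, 0.
λ=-5: eigenvector (2, 1).
λ=0: eigenvector (-3, -2).
P = [[2, -3], [1, -2]], D = diag(-5, 0), P⁻¹ = [[2, -3], [1, -2]].
A⁴ = P·diag(625, 0)·P⁻¹ = [[2500, -3750], [1250, -1875]].
The requested entry is -1875.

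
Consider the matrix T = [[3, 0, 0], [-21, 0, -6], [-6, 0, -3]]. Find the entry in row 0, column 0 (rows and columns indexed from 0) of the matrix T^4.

Characteristic polynomial: μ^3 - 9μ = μ(μ - 3)(μ + 3), so the eigenvalues are -3, 0, 3.
μ=3: eigenvector (1, -5, -1).
μ=0: eigenvector (0, 1, 0).
μ=-3: eigenvector (0, 2, 1).
P = [[1, 0, 0], [-5, 1, 2], [-1, 0, 1]], D = diag(3, 0, -3), P⁻¹ = [[1, 0, 0], [3, 1, -2], [1, 0, 1]].
T⁴ = P·diag(81, 0, 81)·P⁻¹ = [[81, 0, 0], [-243, 0, 162], [0, 0, 81]].
The requested entry is 81.

81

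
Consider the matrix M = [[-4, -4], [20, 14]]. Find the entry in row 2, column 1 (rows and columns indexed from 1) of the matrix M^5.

67520

Characteristic polynomial: r^2 - 10r + 24 = (r - 6)(r - 4), so the eigenvalues are 4, 6.
r=6: eigenvector (-2, 5).
r=4: eigenvector (1, -2).
P = [[-2, 1], [5, -2]], D = diag(6, 4), P⁻¹ = [[2, 1], [5, 2]].
M⁵ = P·diag(7776, 1024)·P⁻¹ = [[-25984, -13504], [67520, 34784]].
The requested entry is 67520.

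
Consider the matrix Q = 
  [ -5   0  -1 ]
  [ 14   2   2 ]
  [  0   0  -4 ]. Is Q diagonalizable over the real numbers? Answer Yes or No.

Yes

Characteristic polynomial: p(r) = r^3 + 7r^2 + 2r - 40 = (r - 2)(r + 4)(r + 5).
All 3 eigenvalues are distinct, so Q is diagonalizable.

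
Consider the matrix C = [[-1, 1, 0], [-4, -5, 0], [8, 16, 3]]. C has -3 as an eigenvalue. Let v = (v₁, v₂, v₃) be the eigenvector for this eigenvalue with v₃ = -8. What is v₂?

C + 3I = [[2, 1, 0], [-4, -2, 0], [8, 16, 6]].
Solving (C + 3I)v = 0 gives the eigenspace spanned by (-2, 4, -8).
With v₃ = -8, v = (-2, 4, -8), so v₂ = 4.

4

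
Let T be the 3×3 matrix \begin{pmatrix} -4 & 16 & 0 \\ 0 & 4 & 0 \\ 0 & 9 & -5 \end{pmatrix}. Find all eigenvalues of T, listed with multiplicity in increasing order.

-5, -4, 4

Characteristic polynomial: p(μ) = μ^3 + 5μ^2 - 16μ - 80 = (μ - 4)(μ + 4)(μ + 5).
Roots (with multiplicity): -5, -4, 4.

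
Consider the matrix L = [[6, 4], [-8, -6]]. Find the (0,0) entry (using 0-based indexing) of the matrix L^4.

16

Characteristic polynomial: r^2 - 4 = (r - 2)(r + 2), so the eigenvalues are -2, 2.
r=-2: eigenvector (-1, 2).
r=2: eigenvector (-1, 1).
P = [[-1, -1], [2, 1]], D = diag(-2, 2), P⁻¹ = [[1, 1], [-2, -1]].
L⁴ = P·diag(16, 16)·P⁻¹ = [[16, 0], [0, 16]].
The requested entry is 16.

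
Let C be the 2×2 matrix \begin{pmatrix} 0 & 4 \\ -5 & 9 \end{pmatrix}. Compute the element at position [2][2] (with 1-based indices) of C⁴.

Characteristic polynomial: μ^2 - 9μ + 20 = (μ - 5)(μ - 4), so the eigenvalues are 4, 5.
μ=4: eigenvector (1, 1).
μ=5: eigenvector (4, 5).
P = [[1, 4], [1, 5]], D = diag(4, 5), P⁻¹ = [[5, -4], [-1, 1]].
C⁴ = P·diag(256, 625)·P⁻¹ = [[-1220, 1476], [-1845, 2101]].
The requested entry is 2101.

2101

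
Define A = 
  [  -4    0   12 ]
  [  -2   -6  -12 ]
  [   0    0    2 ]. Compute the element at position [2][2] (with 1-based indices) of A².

Characteristic polynomial: r^3 + 8r^2 + 4r - 48 = (r - 2)(r + 4)(r + 6), so the eigenvalues are -6, -4, 2.
r=-4: eigenvector (1, -1, 0).
r=-6: eigenvector (0, 1, 0).
r=2: eigenvector (2, -2, 1).
P = [[1, 0, 2], [-1, 1, -2], [0, 0, 1]], D = diag(-4, -6, 2), P⁻¹ = [[1, 0, -2], [1, 1, 0], [0, 0, 1]].
A² = P·diag(16, 36, 4)·P⁻¹ = [[16, 0, -24], [20, 36, 24], [0, 0, 4]].
The requested entry is 36.

36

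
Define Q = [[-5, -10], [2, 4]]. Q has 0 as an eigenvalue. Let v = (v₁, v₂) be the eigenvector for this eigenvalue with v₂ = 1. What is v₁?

-2

Q = [[-5, -10], [2, 4]].
Solving (Q)v = 0 gives the eigenspace spanned by (-2, 1).
With v₂ = 1, v = (-2, 1), so v₁ = -2.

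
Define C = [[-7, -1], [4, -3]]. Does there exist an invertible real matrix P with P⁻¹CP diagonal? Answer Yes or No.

Characteristic polynomial: p(t) = t^2 + 10t + 25 = (t + 5)^2.
t = -5 has algebraic multiplicity 2; rank(C + 5I) = 1, so geometric multiplicity = 1.
Geometric multiplicity < algebraic multiplicity, so C is not diagonalizable.

No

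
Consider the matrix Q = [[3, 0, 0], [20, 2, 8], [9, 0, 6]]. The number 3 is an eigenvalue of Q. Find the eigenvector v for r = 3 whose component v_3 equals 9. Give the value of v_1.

Q − 3I = [[0, 0, 0], [20, -1, 8], [9, 0, 3]].
Solving (Q − 3I)v = 0 gives the eigenspace spanned by (-3, 12, 9).
With v_3 = 9, v = (-3, 12, 9), so v_1 = -3.

-3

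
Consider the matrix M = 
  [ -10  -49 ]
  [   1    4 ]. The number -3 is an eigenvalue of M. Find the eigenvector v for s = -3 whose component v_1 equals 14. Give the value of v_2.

M + 3I = [[-7, -49], [1, 7]].
Solving (M + 3I)v = 0 gives the eigenspace spanned by (14, -2).
With v_1 = 14, v = (14, -2), so v_2 = -2.

-2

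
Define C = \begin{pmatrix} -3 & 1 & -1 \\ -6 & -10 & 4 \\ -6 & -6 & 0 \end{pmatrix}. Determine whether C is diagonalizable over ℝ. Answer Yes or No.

Yes

Characteristic polynomial: p(t) = t^3 + 13t^2 + 54t + 72 = (t + 3)(t + 4)(t + 6).
All 3 eigenvalues are distinct, so C is diagonalizable.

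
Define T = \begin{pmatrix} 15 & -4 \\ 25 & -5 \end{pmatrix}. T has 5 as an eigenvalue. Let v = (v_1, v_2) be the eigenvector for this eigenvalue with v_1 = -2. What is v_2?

T − 5I = [[10, -4], [25, -10]].
Solving (T − 5I)v = 0 gives the eigenspace spanned by (-2, -5).
With v_1 = -2, v = (-2, -5), so v_2 = -5.

-5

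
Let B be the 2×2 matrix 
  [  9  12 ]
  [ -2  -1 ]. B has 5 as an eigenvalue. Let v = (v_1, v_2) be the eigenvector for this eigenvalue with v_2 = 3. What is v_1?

-9

B − 5I = [[4, 12], [-2, -6]].
Solving (B − 5I)v = 0 gives the eigenspace spanned by (-9, 3).
With v_2 = 3, v = (-9, 3), so v_1 = -9.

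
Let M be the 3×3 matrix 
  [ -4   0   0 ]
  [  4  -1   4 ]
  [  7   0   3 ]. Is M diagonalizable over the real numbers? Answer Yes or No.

Characteristic polynomial: p(r) = r^3 + 2r^2 - 11r - 12 = (r - 3)(r + 1)(r + 4).
All 3 eigenvalues are distinct, so M is diagonalizable.

Yes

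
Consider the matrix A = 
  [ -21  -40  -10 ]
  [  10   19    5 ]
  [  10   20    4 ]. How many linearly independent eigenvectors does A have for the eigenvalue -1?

2

A + 1I = [[-20, -40, -10], [10, 20, 5], [10, 20, 5]].
This matrix has rank 1, so its null space has dimension 3 − 1 = 2.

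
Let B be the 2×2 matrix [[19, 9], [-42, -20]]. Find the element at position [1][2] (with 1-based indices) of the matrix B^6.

-189

Characteristic polynomial: μ^2 + μ - 2 = (μ - 1)(μ + 2), so the eigenvalues are -2, 1.
μ=1: eigenvector (1, -2).
μ=-2: eigenvector (-3, 7).
P = [[1, -3], [-2, 7]], D = diag(1, -2), P⁻¹ = [[7, 3], [2, 1]].
B⁶ = P·diag(1, 64)·P⁻¹ = [[-377, -189], [882, 442]].
The requested entry is -189.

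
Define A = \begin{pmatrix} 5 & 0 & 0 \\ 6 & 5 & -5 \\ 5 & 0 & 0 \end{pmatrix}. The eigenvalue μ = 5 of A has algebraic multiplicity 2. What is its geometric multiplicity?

A − 5I = [[0, 0, 0], [6, 0, -5], [5, 0, -5]].
This matrix has rank 2, so its null space has dimension 3 − 2 = 1.

1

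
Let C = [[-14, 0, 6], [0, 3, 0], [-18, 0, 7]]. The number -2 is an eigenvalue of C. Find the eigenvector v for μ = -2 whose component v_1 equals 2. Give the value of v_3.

4

C + 2I = [[-12, 0, 6], [0, 5, 0], [-18, 0, 9]].
Solving (C + 2I)v = 0 gives the eigenspace spanned by (2, 0, 4).
With v_1 = 2, v = (2, 0, 4), so v_3 = 4.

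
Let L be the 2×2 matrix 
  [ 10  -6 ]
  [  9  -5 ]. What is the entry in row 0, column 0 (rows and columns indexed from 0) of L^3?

Characteristic polynomial: s^2 - 5s + 4 = (s - 4)(s - 1), so the eigenvalues are 1, 4.
s=1: eigenvector (2, 3).
s=4: eigenvector (-1, -1).
P = [[2, -1], [3, -1]], D = diag(1, 4), P⁻¹ = [[-1, 1], [-3, 2]].
L³ = P·diag(1, 64)·P⁻¹ = [[190, -126], [189, -125]].
The requested entry is 190.

190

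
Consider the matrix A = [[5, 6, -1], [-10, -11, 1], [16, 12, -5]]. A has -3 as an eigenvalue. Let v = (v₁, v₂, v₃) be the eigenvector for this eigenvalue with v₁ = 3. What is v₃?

A + 3I = [[8, 6, -1], [-10, -8, 1], [16, 12, -2]].
Solving (A + 3I)v = 0 gives the eigenspace spanned by (3, -3, 6).
With v₁ = 3, v = (3, -3, 6), so v₃ = 6.

6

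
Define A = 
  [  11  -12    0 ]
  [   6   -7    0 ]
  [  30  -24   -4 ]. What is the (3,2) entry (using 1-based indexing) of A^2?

-96

Characteristic polynomial: t^3 - 21t - 20 = (t - 5)(t + 1)(t + 4), so the eigenvalues are -4, -1, 5.
t=-1: eigenvector (-1, -1, -2).
t=5: eigenvector (2, 1, 4).
t=-4: eigenvector (0, 0, 1).
P = [[-1, 2, 0], [-1, 1, 0], [-2, 4, 1]], D = diag(-1, 5, -4), P⁻¹ = [[1, -2, 0], [1, -1, 0], [-2, 0, 1]].
A² = P·diag(1, 25, 16)·P⁻¹ = [[49, -48, 0], [24, -23, 0], [66, -96, 16]].
The requested entry is -96.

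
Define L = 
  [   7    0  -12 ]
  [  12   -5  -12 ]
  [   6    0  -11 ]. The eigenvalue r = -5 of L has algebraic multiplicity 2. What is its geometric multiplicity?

L + 5I = [[12, 0, -12], [12, 0, -12], [6, 0, -6]].
This matrix has rank 1, so its null space has dimension 3 − 1 = 2.

2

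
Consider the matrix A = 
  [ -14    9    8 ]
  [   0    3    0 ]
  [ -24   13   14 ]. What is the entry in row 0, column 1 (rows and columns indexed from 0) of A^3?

51

Characteristic polynomial: r^3 - 3r^2 - 4r + 12 = (r - 3)(r - 2)(r + 2), so the eigenvalues are -2, 2, 3.
r=3: eigenvector (1, 1, 1).
r=-2: eigenvector (2, 0, 3).
r=2: eigenvector (1, 0, 2).
P = [[1, 2, 1], [1, 0, 0], [1, 3, 2]], D = diag(3, -2, 2), P⁻¹ = [[0, 1, 0], [2, -1, -1], [-3, 1, 2]].
A³ = P·diag(27, -8, 8)·P⁻¹ = [[-56, 51, 32], [0, 27, 0], [-96, 67, 56]].
The requested entry is 51.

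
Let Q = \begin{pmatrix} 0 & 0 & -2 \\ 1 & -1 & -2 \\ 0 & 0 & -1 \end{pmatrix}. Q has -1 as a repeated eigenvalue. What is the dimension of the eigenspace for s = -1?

2

Q + 1I = [[1, 0, -2], [1, 0, -2], [0, 0, 0]].
This matrix has rank 1, so its null space has dimension 3 − 1 = 2.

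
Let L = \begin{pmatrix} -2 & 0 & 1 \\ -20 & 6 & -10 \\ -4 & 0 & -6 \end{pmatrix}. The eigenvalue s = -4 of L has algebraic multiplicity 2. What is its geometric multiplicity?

1

L + 4I = [[2, 0, 1], [-20, 10, -10], [-4, 0, -2]].
This matrix has rank 2, so its null space has dimension 3 − 2 = 1.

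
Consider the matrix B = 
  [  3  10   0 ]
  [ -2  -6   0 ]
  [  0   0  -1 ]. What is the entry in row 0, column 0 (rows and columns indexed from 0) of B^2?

-11

Characteristic polynomial: t^3 + 4t^2 + 5t + 2 = (t + 1)^2(t + 2), so the eigenvalues are -2, -1, -1.
t=-1: eigenvector (5, -2, 1).
t=-2: eigenvector (-2, 1, 0).
t=-1: eigenvector (5, -2, 2).
P = [[5, -2, 5], [-2, 1, -2], [1, 0, 2]], D = diag(-1, -2, -1), P⁻¹ = [[2, 4, -1], [2, 5, 0], [-1, -2, 1]].
B² = P·diag(1, 4, 1)·P⁻¹ = [[-11, -30, 0], [6, 16, 0], [0, 0, 1]].
The requested entry is -11.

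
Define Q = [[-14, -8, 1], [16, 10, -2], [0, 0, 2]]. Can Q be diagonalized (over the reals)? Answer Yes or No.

No

Characteristic polynomial: p(μ) = μ^3 + 2μ^2 - 20μ + 24 = (μ - 2)^2(μ + 6).
μ = 2 has algebraic multiplicity 2; rank(Q − 2I) = 2, so geometric multiplicity = 1.
Geometric multiplicity < algebraic multiplicity, so Q is not diagonalizable.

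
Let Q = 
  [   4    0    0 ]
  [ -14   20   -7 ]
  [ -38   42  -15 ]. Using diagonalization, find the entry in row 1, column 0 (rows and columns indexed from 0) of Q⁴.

-2590

Characteristic polynomial: t^3 - 9t^2 + 14t + 24 = (t - 6)(t - 4)(t + 1), so the eigenvalues are -1, 4, 6.
t=4: eigenvector (1, 0, -2).
t=6: eigenvector (0, 1, 2).
t=-1: eigenvector (0, 1, 3).
P = [[1, 0, 0], [0, 1, 1], [-2, 2, 3]], D = diag(4, 6, -1), P⁻¹ = [[1, 0, 0], [-2, 3, -1], [2, -2, 1]].
Q⁴ = P·diag(256, 1296, 1)·P⁻¹ = [[256, 0, 0], [-2590, 3886, -1295], [-5690, 7770, -2589]].
The requested entry is -2590.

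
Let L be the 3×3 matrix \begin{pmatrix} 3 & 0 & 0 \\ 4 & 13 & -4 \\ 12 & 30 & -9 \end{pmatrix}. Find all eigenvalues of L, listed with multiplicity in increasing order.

Characteristic polynomial: p(t) = t^3 - 7t^2 + 15t - 9 = (t - 3)^2(t - 1).
Roots (with multiplicity): 1, 3, 3.

1, 3, 3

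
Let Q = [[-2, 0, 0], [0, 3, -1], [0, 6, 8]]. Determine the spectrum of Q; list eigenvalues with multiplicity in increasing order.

-2, 5, 6

Characteristic polynomial: p(t) = t^3 - 9t^2 + 8t + 60 = (t - 6)(t - 5)(t + 2).
Roots (with multiplicity): -2, 5, 6.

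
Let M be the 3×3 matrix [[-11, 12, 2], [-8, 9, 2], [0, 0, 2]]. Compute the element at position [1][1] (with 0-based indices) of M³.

57

Characteristic polynomial: r^3 - 7r + 6 = (r - 2)(r - 1)(r + 3), so the eigenvalues are -3, 1, 2.
r=1: eigenvector (1, 1, 0).
r=-3: eigenvector (3, 2, 0).
r=2: eigenvector (2, 2, 1).
P = [[1, 3, 2], [1, 2, 2], [0, 0, 1]], D = diag(1, -3, 2), P⁻¹ = [[-2, 3, -2], [1, -1, 0], [0, 0, 1]].
M³ = P·diag(1, -27, 8)·P⁻¹ = [[-83, 84, 14], [-56, 57, 14], [0, 0, 8]].
The requested entry is 57.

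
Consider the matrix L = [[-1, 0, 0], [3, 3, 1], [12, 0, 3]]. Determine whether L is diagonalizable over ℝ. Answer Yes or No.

Characteristic polynomial: p(μ) = μ^3 - 5μ^2 + 3μ + 9 = (μ - 3)^2(μ + 1).
μ = 3 has algebraic multiplicity 2; rank(L − 3I) = 2, so geometric multiplicity = 1.
Geometric multiplicity < algebraic multiplicity, so L is not diagonalizable.

No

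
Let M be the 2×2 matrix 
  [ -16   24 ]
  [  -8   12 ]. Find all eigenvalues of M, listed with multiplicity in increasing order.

-4, 0

Characteristic polynomial: p(s) = s^2 + 4s = s(s + 4).
Roots (with multiplicity): -4, 0.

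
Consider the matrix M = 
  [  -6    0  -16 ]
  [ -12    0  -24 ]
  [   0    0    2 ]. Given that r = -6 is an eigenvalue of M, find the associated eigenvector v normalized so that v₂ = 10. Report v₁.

5

M + 6I = [[0, 0, -16], [-12, 6, -24], [0, 0, 8]].
Solving (M + 6I)v = 0 gives the eigenspace spanned by (5, 10, 0).
With v₂ = 10, v = (5, 10, 0), so v₁ = 5.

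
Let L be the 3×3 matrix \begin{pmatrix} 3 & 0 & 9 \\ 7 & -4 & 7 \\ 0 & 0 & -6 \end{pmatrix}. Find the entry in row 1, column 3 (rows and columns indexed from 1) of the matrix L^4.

-1215

Characteristic polynomial: s^3 + 7s^2 - 6s - 72 = (s - 3)(s + 4)(s + 6), so the eigenvalues are -6, -4, 3.
s=-4: eigenvector (0, 1, 0).
s=3: eigenvector (1, 1, 0).
s=-6: eigenvector (-1, 0, 1).
P = [[0, 1, -1], [1, 1, 0], [0, 0, 1]], D = diag(-4, 3, -6), P⁻¹ = [[-1, 1, -1], [1, 0, 1], [0, 0, 1]].
L⁴ = P·diag(256, 81, 1296)·P⁻¹ = [[81, 0, -1215], [-175, 256, -175], [0, 0, 1296]].
The requested entry is -1215.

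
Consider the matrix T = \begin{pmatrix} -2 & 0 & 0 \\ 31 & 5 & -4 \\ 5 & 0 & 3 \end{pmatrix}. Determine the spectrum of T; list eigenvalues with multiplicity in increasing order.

-2, 3, 5

Characteristic polynomial: p(μ) = μ^3 - 6μ^2 - μ + 30 = (μ - 5)(μ - 3)(μ + 2).
Roots (with multiplicity): -2, 3, 5.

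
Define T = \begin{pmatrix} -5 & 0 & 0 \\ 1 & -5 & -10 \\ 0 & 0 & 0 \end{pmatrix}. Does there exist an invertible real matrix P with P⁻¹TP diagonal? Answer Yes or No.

No

Characteristic polynomial: p(λ) = λ^3 + 10λ^2 + 25λ = λ(λ + 5)^2.
λ = -5 has algebraic multiplicity 2; rank(T + 5I) = 2, so geometric multiplicity = 1.
Geometric multiplicity < algebraic multiplicity, so T is not diagonalizable.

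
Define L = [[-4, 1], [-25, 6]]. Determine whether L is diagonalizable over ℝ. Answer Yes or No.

No

Characteristic polynomial: p(s) = s^2 - 2s + 1 = (s - 1)^2.
s = 1 has algebraic multiplicity 2; rank(L − 1I) = 1, so geometric multiplicity = 1.
Geometric multiplicity < algebraic multiplicity, so L is not diagonalizable.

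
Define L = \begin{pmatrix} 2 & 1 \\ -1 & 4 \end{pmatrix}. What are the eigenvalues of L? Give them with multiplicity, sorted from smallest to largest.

Characteristic polynomial: p(s) = s^2 - 6s + 9 = (s - 3)^2.
Roots (with multiplicity): 3, 3.

3, 3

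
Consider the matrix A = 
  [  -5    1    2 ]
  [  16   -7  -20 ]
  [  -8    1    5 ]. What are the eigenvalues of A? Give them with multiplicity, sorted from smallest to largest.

-5, -5, 3

Characteristic polynomial: p(t) = t^3 + 7t^2 - 5t - 75 = (t - 3)(t + 5)^2.
Roots (with multiplicity): -5, -5, 3.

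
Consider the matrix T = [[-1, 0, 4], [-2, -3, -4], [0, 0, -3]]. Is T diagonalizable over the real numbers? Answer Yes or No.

Characteristic polynomial: p(r) = r^3 + 7r^2 + 15r + 9 = (r + 1)(r + 3)^2.
r = -3 has algebraic multiplicity 2; rank(T + 3I) = 1, so geometric multiplicity = 2.
Every eigenvalue has geometric = algebraic multiplicity, so T is diagonalizable.

Yes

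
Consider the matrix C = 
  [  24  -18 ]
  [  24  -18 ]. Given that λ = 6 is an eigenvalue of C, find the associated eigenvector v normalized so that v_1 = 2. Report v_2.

C − 6I = [[18, -18], [24, -24]].
Solving (C − 6I)v = 0 gives the eigenspace spanned by (2, 2).
With v_1 = 2, v = (2, 2), so v_2 = 2.

2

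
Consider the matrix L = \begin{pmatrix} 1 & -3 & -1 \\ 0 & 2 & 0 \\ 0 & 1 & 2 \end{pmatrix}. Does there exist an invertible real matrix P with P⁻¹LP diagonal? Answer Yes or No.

Characteristic polynomial: p(r) = r^3 - 5r^2 + 8r - 4 = (r - 2)^2(r - 1).
r = 2 has algebraic multiplicity 2; rank(L − 2I) = 2, so geometric multiplicity = 1.
Geometric multiplicity < algebraic multiplicity, so L is not diagonalizable.

No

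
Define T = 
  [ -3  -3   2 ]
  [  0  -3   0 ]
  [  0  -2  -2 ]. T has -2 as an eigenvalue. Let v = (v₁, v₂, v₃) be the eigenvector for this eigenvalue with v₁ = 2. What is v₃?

1

T + 2I = [[-1, -3, 2], [0, -1, 0], [0, -2, 0]].
Solving (T + 2I)v = 0 gives the eigenspace spanned by (2, 0, 1).
With v₁ = 2, v = (2, 0, 1), so v₃ = 1.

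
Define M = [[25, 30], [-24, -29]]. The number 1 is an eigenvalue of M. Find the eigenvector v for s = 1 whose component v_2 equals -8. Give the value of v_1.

10

M − 1I = [[24, 30], [-24, -30]].
Solving (M − 1I)v = 0 gives the eigenspace spanned by (10, -8).
With v_2 = -8, v = (10, -8), so v_1 = 10.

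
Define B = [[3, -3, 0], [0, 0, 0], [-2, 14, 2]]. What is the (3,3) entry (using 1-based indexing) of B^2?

Characteristic polynomial: t^3 - 5t^2 + 6t = t(t - 3)(t - 2), so the eigenvalues are 0, 2, 3.
t=3: eigenvector (1, 0, -2).
t=0: eigenvector (1, 1, -6).
t=2: eigenvector (0, 0, 1).
P = [[1, 1, 0], [0, 1, 0], [-2, -6, 1]], D = diag(3, 0, 2), P⁻¹ = [[1, -1, 0], [0, 1, 0], [2, 4, 1]].
B² = P·diag(9, 0, 4)·P⁻¹ = [[9, -9, 0], [0, 0, 0], [-10, 34, 4]].
The requested entry is 4.

4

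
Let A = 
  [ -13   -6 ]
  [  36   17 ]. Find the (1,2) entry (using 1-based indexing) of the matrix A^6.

Characteristic polynomial: r^2 - 4r - 5 = (r - 5)(r + 1), so the eigenvalues are -1, 5.
r=5: eigenvector (1, -3).
r=-1: eigenvector (1, -2).
P = [[1, 1], [-3, -2]], D = diag(5, -1), P⁻¹ = [[-2, -1], [3, 1]].
A⁶ = P·diag(15625, 1)·P⁻¹ = [[-31247, -15624], [93744, 46873]].
The requested entry is -15624.

-15624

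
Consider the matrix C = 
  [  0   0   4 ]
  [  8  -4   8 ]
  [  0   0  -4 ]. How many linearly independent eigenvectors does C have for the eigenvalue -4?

C + 4I = [[4, 0, 4], [8, 0, 8], [0, 0, 0]].
This matrix has rank 1, so its null space has dimension 3 − 1 = 2.

2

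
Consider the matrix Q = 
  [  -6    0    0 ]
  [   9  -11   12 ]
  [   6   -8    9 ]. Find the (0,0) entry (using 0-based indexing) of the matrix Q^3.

-216

Characteristic polynomial: r^3 + 8r^2 + 9r - 18 = (r - 1)(r + 3)(r + 6), so the eigenvalues are -6, -3, 1.
r=-6: eigenvector (1, -3, -2).
r=-3: eigenvector (0, 3, 2).
r=1: eigenvector (0, 1, 1).
P = [[1, 0, 0], [-3, 3, 1], [-2, 2, 1]], D = diag(-6, -3, 1), P⁻¹ = [[1, 0, 0], [1, 1, -1], [0, -2, 3]].
Q³ = P·diag(-216, -27, 1)·P⁻¹ = [[-216, 0, 0], [567, -83, 84], [378, -56, 57]].
The requested entry is -216.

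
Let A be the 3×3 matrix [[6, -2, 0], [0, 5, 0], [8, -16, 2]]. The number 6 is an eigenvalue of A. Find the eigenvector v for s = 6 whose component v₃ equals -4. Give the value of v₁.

-2

A − 6I = [[0, -2, 0], [0, -1, 0], [8, -16, -4]].
Solving (A − 6I)v = 0 gives the eigenspace spanned by (-2, 0, -4).
With v₃ = -4, v = (-2, 0, -4), so v₁ = -2.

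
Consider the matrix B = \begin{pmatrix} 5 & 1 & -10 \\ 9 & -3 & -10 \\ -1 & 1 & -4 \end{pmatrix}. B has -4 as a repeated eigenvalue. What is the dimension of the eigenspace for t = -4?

1

B + 4I = [[9, 1, -10], [9, 1, -10], [-1, 1, 0]].
This matrix has rank 2, so its null space has dimension 3 − 2 = 1.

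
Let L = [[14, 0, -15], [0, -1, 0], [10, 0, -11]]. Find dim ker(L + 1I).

L + 1I = [[15, 0, -15], [0, 0, 0], [10, 0, -10]].
This matrix has rank 1, so its null space has dimension 3 − 1 = 2.

2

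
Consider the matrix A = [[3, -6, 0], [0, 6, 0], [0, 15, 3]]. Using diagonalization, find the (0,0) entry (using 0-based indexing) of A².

9

Characteristic polynomial: λ^3 - 12λ^2 + 45λ - 54 = (λ - 6)(λ - 3)^2, so the eigenvalues are 3, 3, 6.
λ=3: eigenvector (1, 0, -1).
λ=3: eigenvector (0, 0, 1).
λ=6: eigenvector (-2, 1, 5).
P = [[1, 0, -2], [0, 0, 1], [-1, 1, 5]], D = diag(3, 3, 6), P⁻¹ = [[1, 2, 0], [1, -3, 1], [0, 1, 0]].
A² = P·diag(9, 9, 36)·P⁻¹ = [[9, -54, 0], [0, 36, 0], [0, 135, 9]].
The requested entry is 9.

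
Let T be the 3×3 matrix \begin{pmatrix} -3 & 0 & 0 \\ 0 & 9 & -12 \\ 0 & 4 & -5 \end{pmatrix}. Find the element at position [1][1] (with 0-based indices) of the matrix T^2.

Characteristic polynomial: s^3 - s^2 - 9s + 9 = (s - 3)(s - 1)(s + 3), so the eigenvalues are -3, 1, 3.
s=-3: eigenvector (1, 0, 0).
s=1: eigenvector (0, -3, -2).
s=3: eigenvector (0, 2, 1).
P = [[1, 0, 0], [0, -3, 2], [0, -2, 1]], D = diag(-3, 1, 3), P⁻¹ = [[1, 0, 0], [0, 1, -2], [0, 2, -3]].
T² = P·diag(9, 1, 9)·P⁻¹ = [[9, 0, 0], [0, 33, -48], [0, 16, -23]].
The requested entry is 33.

33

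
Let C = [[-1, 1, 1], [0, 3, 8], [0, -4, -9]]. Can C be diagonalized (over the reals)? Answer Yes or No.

Characteristic polynomial: p(r) = r^3 + 7r^2 + 11r + 5 = (r + 1)^2(r + 5).
r = -1 has algebraic multiplicity 2; rank(C + 1I) = 2, so geometric multiplicity = 1.
Geometric multiplicity < algebraic multiplicity, so C is not diagonalizable.

No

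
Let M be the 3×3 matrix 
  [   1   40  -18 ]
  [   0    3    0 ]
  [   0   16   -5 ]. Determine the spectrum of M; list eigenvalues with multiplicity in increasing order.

Characteristic polynomial: p(μ) = μ^3 + μ^2 - 17μ + 15 = (μ - 3)(μ - 1)(μ + 5).
Roots (with multiplicity): -5, 1, 3.

-5, 1, 3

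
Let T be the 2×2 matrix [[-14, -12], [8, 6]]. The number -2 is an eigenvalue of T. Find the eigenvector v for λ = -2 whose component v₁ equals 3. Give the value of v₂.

T + 2I = [[-12, -12], [8, 8]].
Solving (T + 2I)v = 0 gives the eigenspace spanned by (3, -3).
With v₁ = 3, v = (3, -3), so v₂ = -3.

-3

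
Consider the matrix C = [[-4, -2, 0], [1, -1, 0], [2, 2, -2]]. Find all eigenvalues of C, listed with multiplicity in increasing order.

-3, -2, -2

Characteristic polynomial: p(μ) = μ^3 + 7μ^2 + 16μ + 12 = (μ + 2)^2(μ + 3).
Roots (with multiplicity): -3, -2, -2.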